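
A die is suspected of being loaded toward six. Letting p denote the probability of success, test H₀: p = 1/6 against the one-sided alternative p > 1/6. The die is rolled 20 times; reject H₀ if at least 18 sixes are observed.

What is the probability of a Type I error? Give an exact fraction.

The Type I error probability is α = P(S ≥ 18) computed under H₀, where S ~ Binomial(20, 1/6).
P(S ≥ 18) = Σ_{j=18}^{20} C(20,j)·(1/6)^j·(5/6)^{20-j} = 539/406239826673664.

539/406239826673664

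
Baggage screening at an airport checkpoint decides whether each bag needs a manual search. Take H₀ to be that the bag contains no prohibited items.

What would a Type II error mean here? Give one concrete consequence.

A Type II error would mean concluding that the bag contains no prohibited items (or at least failing to establish that the bag contains a prohibited item) when in fact the bag contains a prohibited item. Consequence: a prohibited item passes through security undetected.

A Type II error is failing to reject H₀ when H₀ is false.
Here that means letting the bag through when actually the bag contains a prohibited item.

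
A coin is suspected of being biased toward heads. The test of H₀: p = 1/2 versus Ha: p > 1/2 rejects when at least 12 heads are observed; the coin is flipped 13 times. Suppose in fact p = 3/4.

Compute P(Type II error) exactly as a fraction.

β = P(fail to reject H₀ | Ha true) = P(K ≤ 11 | p = 3/4), K ~ Binomial(13, 3/4).
Summing C(13,j)·(3/4)^j·(1/4)^{13-j} for j = 0..11 gives 3662863/4194304.

3662863/4194304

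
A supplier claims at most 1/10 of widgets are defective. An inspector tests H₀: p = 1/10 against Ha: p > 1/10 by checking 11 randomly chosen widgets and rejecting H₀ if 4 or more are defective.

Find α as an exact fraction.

α = P(reject H₀ | H₀ true) = P(Y ≥ 4 | p = 1/10), Y ~ Binomial(11, 1/10).
α = 1 − P(Y ≤ 3) = 1 − 2453663097/2500000000 = 46336903/2500000000.

46336903/2500000000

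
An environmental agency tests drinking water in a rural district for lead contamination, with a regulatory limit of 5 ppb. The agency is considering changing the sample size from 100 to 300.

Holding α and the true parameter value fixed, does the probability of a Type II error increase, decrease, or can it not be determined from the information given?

A larger sample reduces the standard error, pulling the sampling distribution under Ha further from the non-rejection region.

It decreases.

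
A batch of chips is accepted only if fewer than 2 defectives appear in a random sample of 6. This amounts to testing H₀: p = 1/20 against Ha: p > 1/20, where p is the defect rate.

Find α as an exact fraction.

Under H₀, X ~ Binomial(6, 1/20); the Type I error rate is P(X ≥ 2).
Via the complement, α = 1 − Σ_{j=0}^{1} C(6,j)(1/20)^j(19/20)^{6-j} = 83901/2560000.

83901/2560000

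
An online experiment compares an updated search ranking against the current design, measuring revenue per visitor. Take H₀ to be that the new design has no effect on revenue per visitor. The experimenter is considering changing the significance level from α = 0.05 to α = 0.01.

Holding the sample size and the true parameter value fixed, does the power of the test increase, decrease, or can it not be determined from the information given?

Tightening α shrinks the rejection region. When Ha holds, fewer sample outcomes clear the stricter threshold, so more fall in the acceptance region.
Since power = 1 − β and β increases, power decreases.

It decreases.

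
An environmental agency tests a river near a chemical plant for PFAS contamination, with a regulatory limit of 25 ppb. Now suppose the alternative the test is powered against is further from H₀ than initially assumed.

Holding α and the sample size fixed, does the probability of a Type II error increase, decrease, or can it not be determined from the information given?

A larger true effect moves the Ha sampling distribution further from the H₀ critical value, making rejection more likely when Ha is true.

It decreases.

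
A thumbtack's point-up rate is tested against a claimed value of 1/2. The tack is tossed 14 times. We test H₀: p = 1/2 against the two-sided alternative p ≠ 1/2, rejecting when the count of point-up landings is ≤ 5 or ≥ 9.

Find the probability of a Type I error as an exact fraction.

α = P(K ≤ 5 or K ≥ 9 | p = 1/2), K ~ Binomial(14, 1/2).
By symmetry, α = 2·P(K ≤ 5) = 2·(1 + 14 + 91 + 364 + 1001 + 2002)/16384 = 6946/16384 = 3473/8192.

3473/8192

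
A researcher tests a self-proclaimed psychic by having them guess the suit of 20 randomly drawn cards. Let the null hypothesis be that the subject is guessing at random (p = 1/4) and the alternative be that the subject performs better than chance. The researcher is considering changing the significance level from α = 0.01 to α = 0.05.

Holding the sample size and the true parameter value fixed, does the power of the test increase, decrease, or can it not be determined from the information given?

It increases.

Relaxing α lowers the evidence threshold; under Ha, outcomes that previously fell short now trigger rejection.
Since power = 1 − β and β decreases, power increases.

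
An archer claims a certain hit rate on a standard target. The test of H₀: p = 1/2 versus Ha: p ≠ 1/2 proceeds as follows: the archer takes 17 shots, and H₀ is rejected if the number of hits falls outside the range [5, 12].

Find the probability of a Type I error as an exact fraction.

1607/32768

Under H₀, S ~ Binomial(17, 1/2); α is the probability of landing in either tail, P(S ≤ 4) + P(S ≥ 13).
The two tails are symmetric, so α = 2·(1 + 17 + 136 + 680 + 2380)/2^17 = 6428/131072 = 1607/32768.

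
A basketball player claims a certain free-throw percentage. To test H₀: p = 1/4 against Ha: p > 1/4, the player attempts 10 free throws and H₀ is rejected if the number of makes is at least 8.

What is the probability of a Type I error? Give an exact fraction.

α = P(reject H₀ | H₀ true) = P(S ≥ 8 | p = 1/4), with S ~ Binomial(10, 1/4).
Summing C(10,j)(1/4)^j(3/4)^{10−j} for j = 8,…,10 gives 109/262144.

109/262144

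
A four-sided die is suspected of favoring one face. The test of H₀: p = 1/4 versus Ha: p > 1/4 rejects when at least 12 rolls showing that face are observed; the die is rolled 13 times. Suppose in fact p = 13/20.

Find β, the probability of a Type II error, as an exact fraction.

A Type II error is failing to reject when Ha holds: with p = 13/20, β = P(Y ≤ 11).
Adding the binomial probabilities P(Y=0)+…+P(Y=11) at p = 13/20 gives 9937124893407747/10240000000000000.

9937124893407747/10240000000000000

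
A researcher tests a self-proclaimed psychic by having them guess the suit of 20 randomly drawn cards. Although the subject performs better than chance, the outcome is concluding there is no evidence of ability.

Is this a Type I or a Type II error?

The null hypothesis here is that the subject is guessing at random (p = 1/4).
'Concluding there is no evidence of ability' corresponds to failing to reject H₀.
H₀ was not rejected but H₀ is false — a Type II error (false negative).

Type II error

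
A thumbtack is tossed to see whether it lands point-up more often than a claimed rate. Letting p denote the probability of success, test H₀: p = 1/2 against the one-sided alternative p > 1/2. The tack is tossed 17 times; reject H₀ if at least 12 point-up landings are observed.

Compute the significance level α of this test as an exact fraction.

4701/65536

α = P(reject H₀ | H₀ true) = P(S ≥ 12 | p = 1/2), with S ~ Binomial(17, 1/2).
P(S ≥ 12) = [C(17,12) + C(17,13) + C(17,14) + C(17,15) + C(17,16) + C(17,17)] / 2^17 = (6188 + 2380 + 680 + 136 + 17 + 1) / 131072 = 9402/131072 = 4701/65536.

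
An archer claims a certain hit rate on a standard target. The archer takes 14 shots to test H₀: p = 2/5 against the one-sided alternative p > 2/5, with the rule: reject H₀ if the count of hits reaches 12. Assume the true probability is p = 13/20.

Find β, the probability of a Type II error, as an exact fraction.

Under the alternative p = 13/20, K ~ Binomial(14, 13/20); β is the probability the test does not reject, P(K < 12).
Adding the binomial probabilities P(K=0)+…+P(K=11) at p = 13/20 gives 750447350803558569/819200000000000000.

750447350803558569/819200000000000000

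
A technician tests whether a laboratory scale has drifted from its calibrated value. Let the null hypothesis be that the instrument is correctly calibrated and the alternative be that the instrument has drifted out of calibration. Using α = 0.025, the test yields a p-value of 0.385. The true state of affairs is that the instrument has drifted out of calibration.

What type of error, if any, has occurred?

Since p = 0.385 ≥ α = 0.025, H₀ is not rejected.
H₀ is false (actually the instrument has drifted out of calibration).
Failing to reject a false H₀ is a Type II error.

Type II error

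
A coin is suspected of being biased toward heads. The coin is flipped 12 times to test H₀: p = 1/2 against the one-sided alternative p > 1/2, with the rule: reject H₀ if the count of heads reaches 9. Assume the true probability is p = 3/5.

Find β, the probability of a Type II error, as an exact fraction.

β = P(fail to reject H₀ | Ha true) = P(Y ≤ 8 | p = 3/5), Y ~ Binomial(12, 3/5).
Equivalently, β = 1 − P(Y ≥ 9) = 37825328/48828125.

37825328/48828125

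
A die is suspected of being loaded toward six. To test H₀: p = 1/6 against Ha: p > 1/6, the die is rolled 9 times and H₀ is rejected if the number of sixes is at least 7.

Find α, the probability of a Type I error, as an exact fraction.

α = P(reject H₀ | H₀ true) = P(S ≥ 7 | p = 1/6), with S ~ Binomial(9, 1/6).
P(S ≥ 7) = Σ_{j=7}^{9} C(9,j)·(1/6)^j·(5/6)^{9-j} = 473/5038848.

473/5038848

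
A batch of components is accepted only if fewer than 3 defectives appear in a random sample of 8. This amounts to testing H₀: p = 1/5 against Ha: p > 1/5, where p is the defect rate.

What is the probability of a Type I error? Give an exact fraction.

The significance level is the probability, assuming p = 1/5, of seeing 3 or more defectives in 8 draws.
Computing the lower-tail complement: 1 − 311296/390625 = 79329/390625.

79329/390625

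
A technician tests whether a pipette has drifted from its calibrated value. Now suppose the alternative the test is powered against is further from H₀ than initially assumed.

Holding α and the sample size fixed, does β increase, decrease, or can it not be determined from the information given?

The further the true parameter sits from the null value, the more of the Ha sampling distribution falls in the rejection region.

It decreases.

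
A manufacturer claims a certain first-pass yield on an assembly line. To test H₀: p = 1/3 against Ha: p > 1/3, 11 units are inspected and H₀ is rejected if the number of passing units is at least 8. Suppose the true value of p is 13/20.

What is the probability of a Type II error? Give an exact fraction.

β = P(fail to reject H₀ | Ha true) = P(S ≤ 7 | p = 13/20), S ~ Binomial(11, 13/20).
Summing C(11,j)·(13/20)^j·(7/20)^{11-j} for j = 0..7 gives 2941183244209/5120000000000.

2941183244209/5120000000000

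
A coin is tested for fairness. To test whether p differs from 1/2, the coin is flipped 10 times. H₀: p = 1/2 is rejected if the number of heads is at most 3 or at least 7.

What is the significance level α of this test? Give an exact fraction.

11/32

The significance level is the null-hypothesis probability of the rejection region {≤3} ∪ {≥7}.
By symmetry, α = 2·P(X ≤ 3) = 2·(1 + 10 + 45 + 120)/1024 = 352/1024 = 11/32.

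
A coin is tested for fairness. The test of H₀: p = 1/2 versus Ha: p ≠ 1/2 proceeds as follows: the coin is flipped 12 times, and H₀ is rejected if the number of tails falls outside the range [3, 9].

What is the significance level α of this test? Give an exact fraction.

Under H₀, K ~ Binomial(12, 1/2); α is the probability of landing in either tail, P(K ≤ 2) + P(K ≥ 10).
The two tails are symmetric, so α = 2·(1 + 12 + 66)/2^12 = 158/4096 = 79/2048.

79/2048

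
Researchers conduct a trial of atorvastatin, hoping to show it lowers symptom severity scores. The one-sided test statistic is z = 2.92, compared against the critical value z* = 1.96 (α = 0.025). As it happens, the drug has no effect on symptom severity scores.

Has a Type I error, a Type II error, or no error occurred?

Type I error

The conventional null hypothesis is that the drug has no effect on symptom severity scores.
Since z = 2.92 > z* = 1.96, H₀ is rejected.
H₀ is true (actually the drug has no effect on symptom severity scores).
Rejecting a true H₀ is a Type I error.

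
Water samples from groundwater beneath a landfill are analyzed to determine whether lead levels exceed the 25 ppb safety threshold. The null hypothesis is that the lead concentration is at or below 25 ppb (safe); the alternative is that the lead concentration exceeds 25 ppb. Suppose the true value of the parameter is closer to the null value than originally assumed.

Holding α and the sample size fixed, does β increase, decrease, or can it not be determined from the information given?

It increases.

A smaller departure from H₀ means the test statistic under Ha is distributed closer to where it would be under H₀; rejection becomes less likely.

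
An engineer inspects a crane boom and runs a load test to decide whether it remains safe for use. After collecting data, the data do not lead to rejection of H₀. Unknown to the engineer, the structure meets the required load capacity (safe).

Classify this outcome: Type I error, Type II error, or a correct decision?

The conventional null hypothesis here is that the structure meets the required load capacity (safe).
The test retained a true H₀ — the decision matches the true state.

No error (correct decision).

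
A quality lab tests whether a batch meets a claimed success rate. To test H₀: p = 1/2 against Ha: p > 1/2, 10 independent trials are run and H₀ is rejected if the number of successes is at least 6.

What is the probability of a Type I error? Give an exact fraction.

Under H₀, S ~ Binomial(10, 1/2), and α = P(S ≥ 6).
That's C(10,6) + C(10,7) + C(10,8) + C(10,9) + C(10,10) over 2^10, i.e. (210 + 120 + 45 + 10 + 1)/1024 = 386/1024 = 193/512.

193/512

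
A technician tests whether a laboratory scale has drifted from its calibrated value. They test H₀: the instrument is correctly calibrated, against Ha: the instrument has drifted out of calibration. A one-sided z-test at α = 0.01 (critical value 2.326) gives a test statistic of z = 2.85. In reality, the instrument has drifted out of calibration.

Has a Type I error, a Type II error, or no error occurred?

Since z = 2.85 > z* = 2.326, H₀ is rejected.
H₀ is false (actually the instrument has drifted out of calibration).
The decision matches the true state — no error.

No error — this is a correct decision.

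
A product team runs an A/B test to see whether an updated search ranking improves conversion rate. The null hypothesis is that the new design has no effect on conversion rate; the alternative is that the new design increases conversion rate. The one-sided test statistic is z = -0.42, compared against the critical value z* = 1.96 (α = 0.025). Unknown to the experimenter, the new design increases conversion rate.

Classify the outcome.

Type II error

Since z = -0.42 ≤ z* = 1.96, H₀ is not rejected.
H₀ is false (actually the new design increases conversion rate).
Failing to reject a false H₀ is a Type II error.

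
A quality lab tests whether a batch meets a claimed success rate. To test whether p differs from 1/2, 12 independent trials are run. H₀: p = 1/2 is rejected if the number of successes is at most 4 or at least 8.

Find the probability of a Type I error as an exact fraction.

Under H₀, S ~ Binomial(12, 1/2); α is the probability of landing in either tail, P(S ≤ 4) + P(S ≥ 8).
The two tails are symmetric, so α = 2·(1 + 12 + 66 + 220 + 495)/2^12 = 1588/4096 = 397/1024.

397/1024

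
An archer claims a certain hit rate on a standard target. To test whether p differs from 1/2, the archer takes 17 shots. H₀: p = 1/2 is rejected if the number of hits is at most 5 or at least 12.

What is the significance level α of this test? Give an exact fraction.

4701/32768

α = P(S ≤ 5 or S ≥ 12 | p = 1/2), S ~ Binomial(17, 1/2).
By symmetry, α = 2·P(S ≤ 5) = 2·(1 + 17 + 136 + 680 + 2380 + 6188)/131072 = 18804/131072 = 4701/32768.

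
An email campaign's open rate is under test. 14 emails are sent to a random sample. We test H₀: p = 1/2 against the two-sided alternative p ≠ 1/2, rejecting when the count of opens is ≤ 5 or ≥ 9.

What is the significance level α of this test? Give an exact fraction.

α = P(X ≤ 5 or X ≥ 9 | p = 1/2), X ~ Binomial(14, 1/2).
By symmetry, α = 2·P(X ≤ 5) = 2·(1 + 14 + 91 + 364 + 1001 + 2002)/16384 = 6946/16384 = 3473/8192.

3473/8192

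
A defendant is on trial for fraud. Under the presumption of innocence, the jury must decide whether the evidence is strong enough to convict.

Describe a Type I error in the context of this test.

With the conventional null hypothesis that the defendant is innocent:
A Type I error is rejecting H₀ when H₀ is true.
Here that means convicting the defendant when actually the defendant is innocent.

A Type I error would mean concluding that the defendant is guilty when in fact the defendant is innocent.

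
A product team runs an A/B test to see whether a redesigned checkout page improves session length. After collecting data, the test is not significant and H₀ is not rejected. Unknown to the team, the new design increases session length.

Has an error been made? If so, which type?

The conventional null hypothesis here is that the new design has no effect on session length.
H₀ was not rejected, but H₀ is actually false.
Failing to reject a false null hypothesis is a Type II error (false negative).

Type II error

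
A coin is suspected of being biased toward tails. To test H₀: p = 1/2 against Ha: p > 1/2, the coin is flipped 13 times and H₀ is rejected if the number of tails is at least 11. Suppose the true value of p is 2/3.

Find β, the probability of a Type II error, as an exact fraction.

A Type II error is failing to reject when Ha holds: with p = 2/3, β = P(S ≤ 10).
Equivalently, β = 1 − P(S ≥ 11) = 50857/59049.

50857/59049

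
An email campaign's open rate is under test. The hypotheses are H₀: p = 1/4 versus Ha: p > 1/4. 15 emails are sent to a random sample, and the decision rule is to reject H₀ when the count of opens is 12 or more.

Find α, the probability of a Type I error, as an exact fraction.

The Type I error probability is α = P(S ≥ 12) computed under H₀, where S ~ Binomial(15, 1/4).
Summing C(15,j)(1/4)^j(3/4)^{15−j} for j = 12,…,15 gives 3319/268435456.

3319/268435456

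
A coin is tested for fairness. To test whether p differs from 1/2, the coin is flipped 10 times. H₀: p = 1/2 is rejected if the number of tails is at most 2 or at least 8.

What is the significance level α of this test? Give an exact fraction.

α = P(S ≤ 2 or S ≥ 8 | p = 1/2), S ~ Binomial(10, 1/2).
The two tails are symmetric, so α = 2·(1 + 10 + 45)/2^10 = 112/1024 = 7/64.

7/64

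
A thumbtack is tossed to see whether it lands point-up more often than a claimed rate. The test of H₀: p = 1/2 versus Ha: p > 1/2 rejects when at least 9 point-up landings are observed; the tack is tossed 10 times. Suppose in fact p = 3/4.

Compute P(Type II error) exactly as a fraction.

A Type II error is failing to reject when Ha holds: with p = 3/4, β = P(Y ≤ 8).
Adding the binomial probabilities P(Y=0)+…+P(Y=8) at p = 3/4 gives 792697/1048576.

792697/1048576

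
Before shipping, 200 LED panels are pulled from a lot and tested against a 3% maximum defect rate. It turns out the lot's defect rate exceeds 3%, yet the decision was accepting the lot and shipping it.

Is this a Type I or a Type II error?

Type II error

The null hypothesis here is that the lot's defect rate is 3% (within specification).
'Accepting the lot and shipping it' corresponds to failing to reject H₀.
H₀ was not rejected but H₀ is false — a Type II error (false negative).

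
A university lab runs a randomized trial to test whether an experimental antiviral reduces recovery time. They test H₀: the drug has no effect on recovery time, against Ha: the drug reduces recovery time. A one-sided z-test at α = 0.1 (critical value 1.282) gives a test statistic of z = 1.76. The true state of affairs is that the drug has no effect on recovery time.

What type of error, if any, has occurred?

Since z = 1.76 > z* = 1.282, H₀ is rejected.
H₀ is true (actually the drug has no effect on recovery time).
Rejecting a true H₀ is a Type I error.

Type I error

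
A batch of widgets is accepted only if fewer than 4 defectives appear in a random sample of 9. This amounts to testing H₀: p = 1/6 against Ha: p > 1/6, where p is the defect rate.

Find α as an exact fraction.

241973/5038848

Under H₀, X ~ Binomial(9, 1/6); the Type I error rate is P(X ≥ 4).
Computing the lower-tail complement: 1 − 4796875/5038848 = 241973/5038848.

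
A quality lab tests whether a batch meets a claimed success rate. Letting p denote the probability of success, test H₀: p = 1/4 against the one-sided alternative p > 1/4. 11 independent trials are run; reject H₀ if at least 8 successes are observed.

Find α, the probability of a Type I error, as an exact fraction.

623/524288

The Type I error probability is α = P(Y ≥ 8) computed under H₀, where Y ~ Binomial(11, 1/4).
Summing C(11,j)(1/4)^j(3/4)^{11−j} for j = 8,…,11 gives 623/524288.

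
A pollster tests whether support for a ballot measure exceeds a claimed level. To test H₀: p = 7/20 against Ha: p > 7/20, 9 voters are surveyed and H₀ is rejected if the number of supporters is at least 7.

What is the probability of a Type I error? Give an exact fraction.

The Type I error probability is α = P(X ≥ 7) computed under H₀, where X ~ Binomial(9, 7/20).
Adding the binomial terms for j = 7 through 9 with p = 7/20 yields 715658867/64000000000.

715658867/64000000000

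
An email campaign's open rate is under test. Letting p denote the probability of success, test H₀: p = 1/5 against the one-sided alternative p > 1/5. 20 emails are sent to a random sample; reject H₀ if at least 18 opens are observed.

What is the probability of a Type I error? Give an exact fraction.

α = P(reject H₀ | H₀ true) = P(X ≥ 18 | p = 1/5), with X ~ Binomial(20, 1/5).
Summing C(20,j)(1/5)^j(4/5)^{20−j} for j = 18,…,20 gives 3121/95367431640625.

3121/95367431640625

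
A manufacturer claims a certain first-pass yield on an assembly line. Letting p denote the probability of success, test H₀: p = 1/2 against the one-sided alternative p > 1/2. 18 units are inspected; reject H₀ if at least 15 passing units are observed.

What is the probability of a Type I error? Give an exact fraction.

247/65536

Under H₀, S ~ Binomial(18, 1/2), and α = P(S ≥ 15).
P(S ≥ 15) = [C(18,15) + C(18,16) + C(18,17) + C(18,18)] / 2^18 = (816 + 153 + 18 + 1) / 262144 = 988/262144 = 247/65536.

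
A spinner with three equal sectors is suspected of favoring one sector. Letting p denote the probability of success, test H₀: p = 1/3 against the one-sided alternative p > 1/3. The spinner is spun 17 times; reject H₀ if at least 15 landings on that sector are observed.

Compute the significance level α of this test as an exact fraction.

The Type I error probability is α = P(S ≥ 15) computed under H₀, where S ~ Binomial(17, 1/3).
P(S ≥ 15) = Σ_{j=15}^{17} C(17,j)·(1/3)^j·(2/3)^{17-j} = 193/43046721.

193/43046721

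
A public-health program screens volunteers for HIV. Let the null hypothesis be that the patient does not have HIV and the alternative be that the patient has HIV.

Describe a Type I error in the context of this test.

A Type I error is rejecting H₀ when H₀ is true.
Here that means flagging the patient as positive and ordering follow-up testing when actually the patient does not have HIV.

A Type I error would mean concluding that the patient has HIV when in fact the patient does not have HIV.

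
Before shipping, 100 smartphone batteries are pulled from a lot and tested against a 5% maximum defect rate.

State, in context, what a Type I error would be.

With the conventional null hypothesis that the lot's defect rate is 5% (within specification):
A Type I error is rejecting H₀ when H₀ is true.
Here that means rejecting the lot and scrapping or reworking it when actually the lot's defect rate is 5% (within specification).

A Type I error would mean concluding that the lot's defect rate exceeds 5% when in fact the lot's defect rate is 5% (within specification).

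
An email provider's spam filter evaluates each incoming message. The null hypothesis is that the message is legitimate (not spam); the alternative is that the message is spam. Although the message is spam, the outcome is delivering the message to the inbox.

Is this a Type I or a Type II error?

Type II error

'Delivering the message to the inbox' corresponds to failing to reject H₀.
H₀ was not rejected but H₀ is false — a Type II error (false negative).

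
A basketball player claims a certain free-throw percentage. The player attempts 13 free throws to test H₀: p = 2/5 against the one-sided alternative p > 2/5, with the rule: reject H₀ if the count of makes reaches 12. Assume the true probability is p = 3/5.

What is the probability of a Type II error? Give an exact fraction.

1205291336/1220703125

A Type II error is failing to reject when Ha holds: with p = 3/5, β = P(K ≤ 11).
Adding the binomial probabilities P(K=0)+…+P(K=11) at p = 3/5 gives 1205291336/1220703125.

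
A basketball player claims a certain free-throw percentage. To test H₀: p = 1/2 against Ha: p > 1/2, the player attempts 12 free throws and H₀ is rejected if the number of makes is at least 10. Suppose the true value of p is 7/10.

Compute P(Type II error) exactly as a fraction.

β = P(fail to reject H₀ | Ha true) = P(Y ≤ 9 | p = 7/10), Y ~ Binomial(12, 7/10).
Equivalently, β = 1 − P(Y ≥ 10) = 149436930429/200000000000.

149436930429/200000000000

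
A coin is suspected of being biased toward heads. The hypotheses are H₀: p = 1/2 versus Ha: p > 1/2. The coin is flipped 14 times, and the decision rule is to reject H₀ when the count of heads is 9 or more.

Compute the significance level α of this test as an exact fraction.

The Type I error probability is α = P(K ≥ 9) computed under H₀, where K ~ Binomial(14, 1/2).
That's C(14,9) + C(14,10) + C(14,11) + C(14,12) + C(14,13) + C(14,14) over 2^14, i.e. (2002 + 1001 + 364 + 91 + 14 + 1)/16384 = 3473/16384.

3473/16384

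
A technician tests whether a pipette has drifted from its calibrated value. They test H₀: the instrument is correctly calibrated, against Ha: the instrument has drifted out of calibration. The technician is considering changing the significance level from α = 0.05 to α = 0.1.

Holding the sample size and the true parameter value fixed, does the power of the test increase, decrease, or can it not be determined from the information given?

It increases.

With a larger α the critical value moves toward the center, so more of the Ha sampling distribution lies in the rejection region.
Since power = 1 − β and β decreases, power increases.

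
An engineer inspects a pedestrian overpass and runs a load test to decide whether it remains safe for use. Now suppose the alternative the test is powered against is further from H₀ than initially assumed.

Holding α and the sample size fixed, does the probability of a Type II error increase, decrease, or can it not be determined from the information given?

It decreases.

A larger true effect moves the Ha sampling distribution further from the H₀ critical value, making rejection more likely when Ha is true.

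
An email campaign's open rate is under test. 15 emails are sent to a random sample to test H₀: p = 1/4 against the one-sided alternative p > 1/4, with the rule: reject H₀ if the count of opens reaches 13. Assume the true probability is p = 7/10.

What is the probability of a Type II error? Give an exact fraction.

A Type II error is failing to reject when Ha holds: with p = 7/10, β = P(K ≤ 12).
Adding the binomial probabilities P(K=0)+…+P(K=12) at p = 7/10 gives 873172285377237/1000000000000000.

873172285377237/1000000000000000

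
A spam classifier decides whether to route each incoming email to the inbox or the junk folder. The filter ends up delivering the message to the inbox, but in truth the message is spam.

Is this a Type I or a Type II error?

Type II error

The null hypothesis here is that the message is legitimate (not spam).
'Delivering the message to the inbox' corresponds to failing to reject H₀.
H₀ was not rejected but H₀ is false — a Type II error (false negative).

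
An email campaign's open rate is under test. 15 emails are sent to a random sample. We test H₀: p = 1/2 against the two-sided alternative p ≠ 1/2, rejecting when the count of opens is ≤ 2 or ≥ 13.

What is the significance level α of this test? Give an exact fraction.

Under H₀, K ~ Binomial(15, 1/2); α is the probability of landing in either tail, P(K ≤ 2) + P(K ≥ 13).
Each tail has probability (1 + 15 + 105)/32768; doubling gives α = 242/32768 = 121/16384.

121/16384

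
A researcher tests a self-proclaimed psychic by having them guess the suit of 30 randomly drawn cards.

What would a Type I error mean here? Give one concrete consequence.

A Type I error would mean concluding that the subject performs better than chance when in fact the subject is guessing at random (p = 1/4). Consequence: a lucky guesser is credited with psychic ability.

With the conventional null hypothesis that the subject is guessing at random (p = 1/4):
A Type I error is rejecting H₀ when H₀ is true.
Here that means concluding the subject has some ability beyond chance when actually the subject is guessing at random (p = 1/4).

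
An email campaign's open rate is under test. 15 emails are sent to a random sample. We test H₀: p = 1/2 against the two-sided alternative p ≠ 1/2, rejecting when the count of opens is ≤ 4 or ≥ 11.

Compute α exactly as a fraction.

1941/16384

Under H₀, Y ~ Binomial(15, 1/2); α is the probability of landing in either tail, P(Y ≤ 4) + P(Y ≥ 11).
By symmetry, α = 2·P(Y ≤ 4) = 2·(1 + 15 + 105 + 455 + 1365)/32768 = 3882/32768 = 1941/16384.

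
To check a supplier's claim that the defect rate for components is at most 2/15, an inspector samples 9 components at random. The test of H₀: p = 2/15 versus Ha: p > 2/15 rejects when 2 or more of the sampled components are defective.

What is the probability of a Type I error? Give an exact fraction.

13155707024/38443359375

α = P(reject H₀ | H₀ true) = P(S ≥ 2 | p = 2/15), S ~ Binomial(9, 2/15).
α = 1 − P(S ≤ 1) = 1 − 25287652351/38443359375 = 13155707024/38443359375.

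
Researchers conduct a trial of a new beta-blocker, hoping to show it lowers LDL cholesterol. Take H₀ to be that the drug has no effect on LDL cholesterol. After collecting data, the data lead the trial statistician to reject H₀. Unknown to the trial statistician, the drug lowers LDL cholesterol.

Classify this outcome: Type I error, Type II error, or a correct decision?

The test rejected a false H₀ — the decision matches the true state.

Neither — the decision is correct.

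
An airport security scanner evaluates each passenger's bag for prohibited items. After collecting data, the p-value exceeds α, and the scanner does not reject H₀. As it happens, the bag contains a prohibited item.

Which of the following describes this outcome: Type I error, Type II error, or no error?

Type II error

The conventional null hypothesis here is that the bag contains no prohibited items.
H₀ was not rejected, but H₀ is actually false.
Failing to reject a false null hypothesis is a Type II error (false negative).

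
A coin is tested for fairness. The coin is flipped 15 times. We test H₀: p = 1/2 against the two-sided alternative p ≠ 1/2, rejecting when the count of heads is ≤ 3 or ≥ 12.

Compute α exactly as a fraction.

α = P(K ≤ 3 or K ≥ 12 | p = 1/2), K ~ Binomial(15, 1/2).
Each tail has probability (1 + 15 + 105 + 455)/32768; doubling gives α = 1152/32768 = 9/256.

9/256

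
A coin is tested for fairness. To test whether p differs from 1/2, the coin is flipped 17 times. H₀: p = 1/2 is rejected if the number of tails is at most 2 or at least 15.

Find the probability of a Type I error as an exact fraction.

Under H₀, K ~ Binomial(17, 1/2); α is the probability of landing in either tail, P(K ≤ 2) + P(K ≥ 15).
The two tails are symmetric, so α = 2·(1 + 17 + 136)/2^17 = 308/131072 = 77/32768.

77/32768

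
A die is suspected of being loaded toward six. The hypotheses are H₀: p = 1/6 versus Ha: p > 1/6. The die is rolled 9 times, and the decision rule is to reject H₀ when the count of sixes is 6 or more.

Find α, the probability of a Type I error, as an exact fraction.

α = P(reject H₀ | H₀ true) = P(X ≥ 6 | p = 1/6), with X ~ Binomial(9, 1/6).
Summing C(9,j)(1/6)^j(5/6)^{9−j} for j = 6,…,9 gives 5723/5038848.

5723/5038848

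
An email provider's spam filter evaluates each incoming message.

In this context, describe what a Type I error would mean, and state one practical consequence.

With the conventional null hypothesis that the message is legitimate (not spam):
A Type I error is rejecting H₀ when H₀ is true.
Here that means sending the message to the spam folder when actually the message is legitimate (not spam).

A Type I error would mean concluding that the message is spam when in fact the message is legitimate (not spam). Consequence: a legitimate email — possibly an important one — is hidden in the spam folder.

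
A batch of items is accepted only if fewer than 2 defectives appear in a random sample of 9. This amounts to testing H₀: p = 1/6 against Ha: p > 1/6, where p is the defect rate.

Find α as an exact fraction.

2304473/5038848

α = P(reject H₀ | H₀ true) = P(Y ≥ 2 | p = 1/6), Y ~ Binomial(9, 1/6).
Via the complement, α = 1 − Σ_{j=0}^{1} C(9,j)(1/6)^j(5/6)^{9-j} = 2304473/5038848.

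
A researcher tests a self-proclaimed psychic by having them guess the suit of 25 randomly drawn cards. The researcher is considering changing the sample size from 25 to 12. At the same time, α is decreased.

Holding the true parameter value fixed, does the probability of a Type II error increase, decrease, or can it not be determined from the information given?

It increases.

A smaller sample increases the standard error, so the sampling distributions under H₀ and Ha overlap more. A smaller α moves the rejection region further into the tail. With the alternative true, more outcomes now fall outside the rejection region, so failing to reject becomes more likely. Both changes push β in the same direction.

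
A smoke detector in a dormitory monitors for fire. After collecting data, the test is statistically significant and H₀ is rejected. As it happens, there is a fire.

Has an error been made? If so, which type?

The conventional null hypothesis here is that there is no fire.
The test rejected a false H₀ — the decision matches the true state.

No error (correct decision).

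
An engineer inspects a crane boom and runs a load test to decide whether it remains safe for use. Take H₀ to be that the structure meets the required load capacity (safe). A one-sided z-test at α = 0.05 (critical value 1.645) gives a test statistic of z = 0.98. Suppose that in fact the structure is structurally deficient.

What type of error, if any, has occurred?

Type II error

Since z = 0.98 ≤ z* = 1.645, H₀ is not rejected.
H₀ is false (actually the structure is structurally deficient).
Failing to reject a false H₀ is a Type II error.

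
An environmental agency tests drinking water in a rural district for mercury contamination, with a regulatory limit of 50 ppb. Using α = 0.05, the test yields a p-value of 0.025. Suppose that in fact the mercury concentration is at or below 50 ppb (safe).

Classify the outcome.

Type I error

The conventional null hypothesis is that the mercury concentration is at or below 50 ppb (safe).
Since p = 0.025 < α = 0.05, H₀ is rejected.
H₀ is true (actually the mercury concentration is at or below 50 ppb (safe)).
Rejecting a true H₀ is a Type I error.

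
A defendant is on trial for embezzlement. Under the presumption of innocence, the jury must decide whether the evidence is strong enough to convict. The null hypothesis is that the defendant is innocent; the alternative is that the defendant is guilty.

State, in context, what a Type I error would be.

A Type I error is rejecting H₀ when H₀ is true.
Here that means convicting the defendant when actually the defendant is innocent.

A Type I error would mean concluding that the defendant is guilty when in fact the defendant is innocent.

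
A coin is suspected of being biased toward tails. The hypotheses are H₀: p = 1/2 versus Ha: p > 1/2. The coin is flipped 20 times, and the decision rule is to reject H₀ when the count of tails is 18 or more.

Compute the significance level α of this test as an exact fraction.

211/1048576

Under H₀, X ~ Binomial(20, 1/2), and α = P(X ≥ 18).
Summing the upper tail: (190 + 20 + 1) / 2^20 = 211/1048576.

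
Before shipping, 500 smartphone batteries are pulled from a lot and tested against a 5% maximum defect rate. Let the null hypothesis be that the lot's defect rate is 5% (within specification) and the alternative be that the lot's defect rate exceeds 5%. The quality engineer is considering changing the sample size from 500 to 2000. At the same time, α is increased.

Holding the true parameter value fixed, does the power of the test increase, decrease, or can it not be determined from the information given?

It increases.

More data shrinks sampling variability; the test statistic under Ha concentrates further from the null value, making rejection more likely. With a larger α the critical value moves toward the center, so more of the Ha sampling distribution lies in the rejection region. Both changes push β in the same direction.
Since power = 1 − β and β decreases, power increases.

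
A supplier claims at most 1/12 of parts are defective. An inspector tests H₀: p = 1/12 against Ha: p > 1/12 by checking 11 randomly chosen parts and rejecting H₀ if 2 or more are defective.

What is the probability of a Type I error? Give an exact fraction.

86192514733/371504185344

The significance level is the probability, assuming p = 1/12, of seeing 2 or more defectives in 11 draws.
Via the complement, α = 1 − Σ_{j=0}^{1} C(11,j)(1/12)^j(11/12)^{11-j} = 86192514733/371504185344.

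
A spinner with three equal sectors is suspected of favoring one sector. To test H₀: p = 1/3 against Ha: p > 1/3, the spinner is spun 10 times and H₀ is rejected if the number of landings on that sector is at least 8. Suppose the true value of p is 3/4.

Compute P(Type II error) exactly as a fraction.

Under the alternative p = 3/4, S ~ Binomial(10, 3/4); β is the probability the test does not reject, P(S < 8).
Equivalently, β = 1 − P(S ≥ 8) = 124363/262144.

124363/262144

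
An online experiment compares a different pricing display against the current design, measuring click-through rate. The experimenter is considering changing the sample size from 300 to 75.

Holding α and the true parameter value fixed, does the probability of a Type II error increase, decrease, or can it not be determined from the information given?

It increases.

A smaller sample increases the standard error, so the sampling distributions under H₀ and Ha overlap more.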